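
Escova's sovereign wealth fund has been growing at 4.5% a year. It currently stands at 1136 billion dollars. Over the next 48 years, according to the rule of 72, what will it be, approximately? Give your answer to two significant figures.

It doubles every 72/4.5 ≈ 16.00 years, so 48 years is 3.00 doublings.
2^3.00 ≈ 8.00; 1136 × 8.00 ≈ 9100 billion dollars.

approximately 9100 billion dollars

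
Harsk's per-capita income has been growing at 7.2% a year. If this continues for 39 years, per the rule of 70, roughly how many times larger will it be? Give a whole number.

At 7.2% one doubling takes ≈ 9.72 years; 39 years is 4 of them, so ×16.

≈ 16 times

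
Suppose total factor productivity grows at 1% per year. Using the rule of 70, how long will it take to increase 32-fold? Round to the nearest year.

One doubling takes 70/1 = 70.00 years.
32× is 5 doublings, so 5 × 70.00 ≈ 350 years.

about 350 years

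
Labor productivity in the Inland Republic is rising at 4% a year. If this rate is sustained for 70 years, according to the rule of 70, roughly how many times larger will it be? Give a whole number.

70/4 ≈ 17.50 years per doubling.
70 years fits 4 doublings: 2^4 = 16.

around 16 times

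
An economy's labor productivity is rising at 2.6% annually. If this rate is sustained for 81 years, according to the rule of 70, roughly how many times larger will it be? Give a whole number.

Doubling time ≈ 70/2.6 = 26.92 years.
81/26.92 ≈ 3 doublings, so about 2^3 = 8×.

8 times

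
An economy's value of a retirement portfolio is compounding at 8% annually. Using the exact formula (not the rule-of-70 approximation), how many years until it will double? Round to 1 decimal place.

t = ln(2) / ln(1 + 0.08) = 0.6931 / 0.076961 ≈ 9.01.

9.0 years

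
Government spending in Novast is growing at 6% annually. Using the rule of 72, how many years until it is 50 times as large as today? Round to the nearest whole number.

At 6% it doubles every 72/6 ≈ 12.00 years.
50× is log₂ 50 ≈ 5.64 doublings, so ≈ 5.64 × 12.00 = 68 years.

≈ 68 years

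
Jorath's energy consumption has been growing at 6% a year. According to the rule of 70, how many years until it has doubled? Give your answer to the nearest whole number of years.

approximately 12 years

Doubling time ≈ 70 / 6 = 11.67 years.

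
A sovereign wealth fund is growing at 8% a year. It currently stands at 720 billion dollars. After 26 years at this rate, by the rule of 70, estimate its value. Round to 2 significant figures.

It doubles every 70/8 ≈ 8.75 years, so 26 years is 2.97 doublings.
2^2.97 ≈ 7.84; 720 × 7.84 ≈ 5600 billion dollars.

about 5600 billion dollars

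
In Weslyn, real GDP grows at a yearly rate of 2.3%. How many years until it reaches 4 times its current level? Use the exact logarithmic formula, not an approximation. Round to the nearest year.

61 years

t = ln(4) / ln(1 + 0.023) = 1.3863 / 0.022739 ≈ 60.97.
≈ 61 years.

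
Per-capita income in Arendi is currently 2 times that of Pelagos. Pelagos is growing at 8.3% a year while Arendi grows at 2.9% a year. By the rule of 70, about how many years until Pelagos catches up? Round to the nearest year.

The growth-rate gap is 8.3% − 2.9% = 5.4 percentage points.
So the ratio between them halves every 70/5.4 ≈ 12.96 years.
A 2 times gap closes after 1 halving: 1 × 12.96 ≈ 13 years.

about 13 years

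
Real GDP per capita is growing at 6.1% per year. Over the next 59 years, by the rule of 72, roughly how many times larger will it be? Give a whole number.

≈ 32 times

72/6.1 ≈ 11.80 years per doubling.
59 years fits 5 doublings: 2^5 = 32.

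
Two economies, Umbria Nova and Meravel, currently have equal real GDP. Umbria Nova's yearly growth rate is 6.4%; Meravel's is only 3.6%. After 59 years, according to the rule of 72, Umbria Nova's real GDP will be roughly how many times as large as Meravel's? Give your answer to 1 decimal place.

approximately 4.9 times

Only the 2.8-point difference matters.
72/2.8 ≈ 25.71 years per doubling of the ratio; 59 years gives 2.29 doublings, so ≈ 4.9×.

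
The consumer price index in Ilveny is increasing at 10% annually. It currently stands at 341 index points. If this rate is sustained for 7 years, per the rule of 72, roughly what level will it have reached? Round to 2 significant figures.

670 index points

It doubles every 72/10 ≈ 7.20 years, so 7 years is 0.97 doublings.
2^0.97 ≈ 1.96; 341 × 1.96 ≈ 670 index points.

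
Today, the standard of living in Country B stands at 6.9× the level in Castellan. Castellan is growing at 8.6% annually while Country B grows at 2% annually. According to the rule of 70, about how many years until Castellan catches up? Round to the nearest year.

≈ 30 years

What matters is the difference: 6.6 pp.
Rule of 70 on the gap: the ratio halves every 70/6.6 ≈ 10.61 years.
A 6.9× gap takes log₂(6.9) ≈ 2.79 halvings to close: 2.79 × 10.61 ≈ 30 years.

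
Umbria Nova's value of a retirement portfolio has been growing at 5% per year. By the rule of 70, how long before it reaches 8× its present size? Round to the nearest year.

At 5% it doubles every 70/5 ≈ 14.00 years.
8× is 3 doublings, so 3 × 14.00 ≈ 42 years.

approximately 42 years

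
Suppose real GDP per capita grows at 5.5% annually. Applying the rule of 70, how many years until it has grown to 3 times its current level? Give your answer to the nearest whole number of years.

≈ 20 years

Doubling time ≈ 70/5.5 = 12.73 years.
3× is log₂ 3 ≈ 1.58 doublings, so ≈ 1.58 × 12.73 = 20 years.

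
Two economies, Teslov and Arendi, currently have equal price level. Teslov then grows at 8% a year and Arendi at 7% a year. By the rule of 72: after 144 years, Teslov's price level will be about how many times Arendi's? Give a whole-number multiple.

approximately 4 times

Rate gap = 8% − 7% = 1 point.
The ratio doubles every 72/1 ≈ 72.00 years.
144/72.00 ≈ 2.00 doublings → ratio ≈ 2^2.00 ≈ 4.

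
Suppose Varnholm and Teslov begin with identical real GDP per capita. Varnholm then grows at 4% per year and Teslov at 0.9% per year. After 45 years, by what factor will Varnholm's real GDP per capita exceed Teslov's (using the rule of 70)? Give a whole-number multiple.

around 4 times

Varnholm pulls ahead at 3.1 pp per year, so the ratio doubles every 70/3.1 ≈ 22.58 years.
In 45 years that's 1.99 doublings: 2^1.99 ≈ 4.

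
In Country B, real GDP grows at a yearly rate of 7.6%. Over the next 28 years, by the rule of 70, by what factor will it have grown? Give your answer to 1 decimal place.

roughly 8.2 times

Doubles every ≈ 9.21 years (70/7.6).
28 years is 3.04 doublings; 2^3.04 ≈ 8.2×.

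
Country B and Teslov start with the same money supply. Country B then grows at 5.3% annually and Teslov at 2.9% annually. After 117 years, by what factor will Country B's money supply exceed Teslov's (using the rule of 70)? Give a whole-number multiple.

16 times

Rate gap = 5.3% − 2.9% = 2.4 points.
The ratio doubles every 70/2.4 ≈ 29.17 years.
117/29.17 ≈ 4.01 doublings → ratio ≈ 2^4.01 ≈ 16.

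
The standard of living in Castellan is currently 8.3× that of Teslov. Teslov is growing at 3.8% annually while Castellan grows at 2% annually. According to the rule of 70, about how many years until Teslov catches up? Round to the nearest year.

about 119 years

Teslov gains on Castellan at 3.8% − 2% = 1.8 points a year.
At that relative rate the gap halves every 70/1.8 ≈ 38.89 years.
An 8.3× gap takes log₂(8.3) ≈ 3.05 halvings to close: 3.05 × 38.89 ≈ 119 years.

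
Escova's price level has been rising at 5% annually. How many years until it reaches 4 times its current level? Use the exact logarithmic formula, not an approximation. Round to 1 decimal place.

28.4 years

t = ln(4) / ln(1 + 0.05) = 1.3863 / 0.048790 ≈ 28.41.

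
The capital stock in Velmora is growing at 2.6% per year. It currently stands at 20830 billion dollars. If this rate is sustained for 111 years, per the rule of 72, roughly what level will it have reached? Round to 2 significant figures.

340000 billion dollars

It doubles every 72/2.6 ≈ 27.69 years, so 111 years is 4.01 doublings.
2^4.01 ≈ 16.11; 20830 × 16.11 ≈ 340000 billion dollars.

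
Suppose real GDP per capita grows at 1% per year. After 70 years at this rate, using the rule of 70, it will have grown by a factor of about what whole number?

Doubling time ≈ 70/1 = 70.00 years.
70/70.00 ≈ 1 doubling, so about 2^1 = 2×.

≈ 2 times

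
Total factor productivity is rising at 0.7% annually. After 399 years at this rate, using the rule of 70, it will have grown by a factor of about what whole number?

70/0.7 ≈ 100.00 years per doubling.
399 years fits 4 doublings: 2^4 = 16.

16 times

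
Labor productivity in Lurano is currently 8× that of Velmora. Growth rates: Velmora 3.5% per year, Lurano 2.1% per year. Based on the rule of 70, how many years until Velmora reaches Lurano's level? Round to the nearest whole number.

about 150 years

Velmora gains on Lurano at 3.5% − 2.1% = 1.4 points a year.
At that relative rate the gap halves every 70/1.4 ≈ 50.00 years.
An 8× gap closes after 3 halvings: 3 × 50.00 ≈ 150 years.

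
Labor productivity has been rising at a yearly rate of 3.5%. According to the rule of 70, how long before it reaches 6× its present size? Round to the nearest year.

around 52 years

One doubling takes 70/3.5 = 20.00 years.
Reaching 6× takes log₂(6) ≈ 2.58 doublings.
2.58 × 20.00 ≈ 52 years.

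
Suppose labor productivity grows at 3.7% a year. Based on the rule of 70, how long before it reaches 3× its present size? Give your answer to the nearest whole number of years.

around 30 years

Doubling time ≈ 70/3.7 = 18.92 years.
Reaching 3× takes log₂(3) ≈ 1.58 doublings.
1.58 × 18.92 ≈ 30 years.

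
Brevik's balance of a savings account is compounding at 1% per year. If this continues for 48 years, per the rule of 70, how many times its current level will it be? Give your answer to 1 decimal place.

Doubles every ≈ 70.00 years (70/1).
48 years is 0.69 doublings; 2^0.69 ≈ 1.6×.

1.6 times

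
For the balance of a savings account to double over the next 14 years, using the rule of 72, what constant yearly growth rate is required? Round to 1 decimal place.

72 / 14 ≈ 5.14, so about 5.1% per year.

around 5.1%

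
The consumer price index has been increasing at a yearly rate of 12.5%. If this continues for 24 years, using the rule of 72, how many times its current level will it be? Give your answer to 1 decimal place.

Doubling time ≈ 72/12.5 = 5.76 years.
24 years / 5.76 ≈ 4.17 doublings → factor 2^4.17 ≈ 18.0.

18.0 times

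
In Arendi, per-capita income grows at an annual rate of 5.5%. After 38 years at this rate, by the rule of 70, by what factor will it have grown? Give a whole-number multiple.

70/5.5 ≈ 12.73 years per doubling.
38 years fits 3 doublings: 2^3 = 8.

about 8 times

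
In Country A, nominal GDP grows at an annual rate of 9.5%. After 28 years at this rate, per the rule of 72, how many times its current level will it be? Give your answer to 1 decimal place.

about 12.9 times

Doubling time ≈ 72/9.5 = 7.58 years.
28 years / 7.58 ≈ 3.69 doublings → factor 2^3.69 ≈ 12.9.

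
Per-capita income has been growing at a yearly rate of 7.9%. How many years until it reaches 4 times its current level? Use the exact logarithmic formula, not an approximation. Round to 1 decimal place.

t = ln(4) / ln(1 + 0.079) = 1.3863 / 0.076035 ≈ 18.23.

18.2 years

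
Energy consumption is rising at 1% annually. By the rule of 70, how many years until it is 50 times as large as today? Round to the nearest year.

roughly 395 years

Doubling time ≈ 70/1 = 70.00 years.
Reaching 50× takes log₂(50) ≈ 5.64 doublings.
5.64 × 70.00 ≈ 395 years.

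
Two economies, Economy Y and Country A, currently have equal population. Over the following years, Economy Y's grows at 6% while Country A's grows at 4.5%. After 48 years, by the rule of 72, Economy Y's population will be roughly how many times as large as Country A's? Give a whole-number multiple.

≈ 2 times

Rate gap = 6% − 4.5% = 1.5 points.
The ratio doubles every 72/1.5 ≈ 48.00 years.
48/48.00 ≈ 1.00 doublings → ratio ≈ 2^1.00 ≈ 2.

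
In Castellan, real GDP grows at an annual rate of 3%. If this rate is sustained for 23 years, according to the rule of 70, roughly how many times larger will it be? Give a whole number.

roughly 2 times

70/3 ≈ 23.33 years per doubling.
23 years fits 1 doubling: 2^1 = 2.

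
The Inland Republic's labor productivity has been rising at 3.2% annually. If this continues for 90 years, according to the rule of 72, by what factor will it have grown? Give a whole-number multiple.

72/3.2 ≈ 22.50 years per doubling.
90 years fits 4 doublings: 2^4 = 16.

about 16 times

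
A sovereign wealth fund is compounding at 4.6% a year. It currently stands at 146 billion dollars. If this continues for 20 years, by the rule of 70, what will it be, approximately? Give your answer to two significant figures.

around 360 billion dollars

Doubling time ≈ 70/4.6 = 15.22 years.
20 years is 20/15.22 ≈ 1.31 doublings, a factor of 2^1.31 ≈ 2.48.
146 × 2.48 ≈ 360 billion dollars.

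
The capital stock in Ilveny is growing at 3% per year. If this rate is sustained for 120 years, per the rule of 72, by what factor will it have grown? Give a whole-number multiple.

around 32 times

Doubling time ≈ 72/3 = 24.00 years.
120/24.00 ≈ 5 doublings, so about 2^5 = 32×.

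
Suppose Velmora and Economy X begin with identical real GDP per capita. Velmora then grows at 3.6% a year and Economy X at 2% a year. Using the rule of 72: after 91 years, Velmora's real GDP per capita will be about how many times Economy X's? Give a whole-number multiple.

Only the 1.6-point difference matters.
72/1.6 ≈ 45.00 years per doubling of the ratio; 91 years gives 2.02 doublings, so ≈ 4×.

approximately 4 times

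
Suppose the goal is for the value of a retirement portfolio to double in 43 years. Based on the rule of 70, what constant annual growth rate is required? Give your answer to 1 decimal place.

1.6%

70 / 43 ≈ 1.63, so about 1.6% a year.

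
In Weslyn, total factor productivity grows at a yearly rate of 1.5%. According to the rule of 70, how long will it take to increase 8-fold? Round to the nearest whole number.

around 140 years

One doubling takes 70/1.5 = 46.67 years.
8 = 2^3, so 3 doublings → 140 years.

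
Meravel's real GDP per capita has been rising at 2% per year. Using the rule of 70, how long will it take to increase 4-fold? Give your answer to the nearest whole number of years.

Doubling time ≈ 70/2 = 35.00 years.
Getting to 4× needs 2 doublings: 2 × 35.00 ≈ 70 years.

70 years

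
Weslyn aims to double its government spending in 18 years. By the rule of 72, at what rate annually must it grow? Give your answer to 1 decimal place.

72 / 18 ≈ 4.00, so about 4.0% annually.

about 4.0%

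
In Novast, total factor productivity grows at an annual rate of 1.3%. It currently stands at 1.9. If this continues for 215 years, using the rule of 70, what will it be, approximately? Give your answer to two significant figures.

approximately 30

Doubling time ≈ 70/1.3 = 53.85 years.
215 years is 215/53.85 ≈ 3.99 doublings, a factor of 2^3.99 ≈ 15.89.
1.9 × 15.89 ≈ 30.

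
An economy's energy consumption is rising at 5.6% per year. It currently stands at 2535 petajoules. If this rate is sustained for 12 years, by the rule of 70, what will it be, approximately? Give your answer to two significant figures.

roughly 4900 petajoules

Doubling time ≈ 70/5.6 = 12.50 years.
12 years is 12/12.50 ≈ 0.96 doublings, a factor of 2^0.96 ≈ 1.95.
2535 × 1.95 ≈ 4900 petajoules.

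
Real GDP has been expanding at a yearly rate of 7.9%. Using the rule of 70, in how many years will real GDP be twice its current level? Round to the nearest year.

around 9 years

Doubling time ≈ 70 / 7.9 = 8.86 years.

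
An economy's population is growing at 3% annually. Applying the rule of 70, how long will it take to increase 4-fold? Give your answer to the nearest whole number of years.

At 3% it doubles every 70/3 ≈ 23.33 years.
4× is 2 doublings, so 2 × 23.33 ≈ 47 years.

47 years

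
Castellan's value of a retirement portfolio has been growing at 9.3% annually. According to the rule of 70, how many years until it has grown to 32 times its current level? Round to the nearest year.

roughly 38 years

Doubling time ≈ 70/9.3 = 7.53 years.
32 = 2^5, so 5 doublings → 38 years.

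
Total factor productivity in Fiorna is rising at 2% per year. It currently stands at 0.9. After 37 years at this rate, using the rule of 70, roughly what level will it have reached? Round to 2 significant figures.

roughly 1.9

Doubling time ≈ 70/2 = 35.00 years.
37 years is 37/35.00 ≈ 1.06 doublings, a factor of 2^1.06 ≈ 2.08.
0.9 × 2.08 ≈ 1.9.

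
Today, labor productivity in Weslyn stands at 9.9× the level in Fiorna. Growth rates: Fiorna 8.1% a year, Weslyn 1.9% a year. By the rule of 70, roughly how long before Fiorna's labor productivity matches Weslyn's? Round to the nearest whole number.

The growth-rate gap is 8.1% − 1.9% = 6.2 percentage points.
So the ratio between them halves every 70/6.2 ≈ 11.29 years.
A 9.9× gap takes log₂(9.9) ≈ 3.31 halvings to close: 3.31 × 11.29 ≈ 37 years.

37 years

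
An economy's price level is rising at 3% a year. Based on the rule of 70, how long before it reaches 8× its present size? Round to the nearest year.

70 years

At 3% it doubles every 70/3 ≈ 23.33 years.
8× is 3 doublings, so 3 × 23.33 ≈ 70 years.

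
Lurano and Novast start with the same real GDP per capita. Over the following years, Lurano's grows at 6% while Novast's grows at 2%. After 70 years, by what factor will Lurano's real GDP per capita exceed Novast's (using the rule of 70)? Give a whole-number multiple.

Rate gap = 6% − 2% = 4 points.
The ratio doubles every 70/4 ≈ 17.50 years.
70/17.50 ≈ 4.00 doublings → ratio ≈ 2^4.00 ≈ 16.

about 16 times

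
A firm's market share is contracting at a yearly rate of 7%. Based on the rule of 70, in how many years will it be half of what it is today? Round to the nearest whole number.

10 years

Falling at 7%, it halves about every 70/7 = 10.00 years.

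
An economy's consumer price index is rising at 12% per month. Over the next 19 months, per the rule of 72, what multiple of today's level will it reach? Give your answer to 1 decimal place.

Doubling time ≈ 72/12 = 6.00 months.
19 months / 6.00 ≈ 3.17 doublings → factor 2^3.17 ≈ 9.0.

roughly 9.0 times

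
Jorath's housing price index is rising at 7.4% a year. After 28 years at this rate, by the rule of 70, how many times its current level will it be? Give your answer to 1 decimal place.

Doubles every ≈ 9.46 years (70/7.4).
28 years is 2.96 doublings; 2^2.96 ≈ 7.8×.

around 7.8 times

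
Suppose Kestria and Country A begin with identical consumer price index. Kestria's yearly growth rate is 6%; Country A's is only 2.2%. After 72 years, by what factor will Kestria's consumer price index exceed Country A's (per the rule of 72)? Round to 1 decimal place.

around 13.9 times

Only the 3.8-point difference matters.
72/3.8 ≈ 18.95 years per doubling of the ratio; 72 years gives 3.80 doublings, so ≈ 13.9×.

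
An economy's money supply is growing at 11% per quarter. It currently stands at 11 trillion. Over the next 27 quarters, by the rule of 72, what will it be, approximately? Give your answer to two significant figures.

It doubles every 72/11 ≈ 6.55 quarters, so 27 quarters is 4.12 doublings.
2^4.12 ≈ 17.39; 11 × 17.39 ≈ 190 trillion.

≈ 190 trillion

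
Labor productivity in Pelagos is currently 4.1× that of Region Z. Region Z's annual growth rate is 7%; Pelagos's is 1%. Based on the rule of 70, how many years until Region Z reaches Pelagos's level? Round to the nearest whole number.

about 24 years

Region Z gains on Pelagos at 7% − 1% = 6 points a year.
At that relative rate the gap halves every 70/6 ≈ 11.67 years.
A 4.1× gap takes log₂(4.1) ≈ 2.04 halvings to close: 2.04 × 11.67 ≈ 24 years.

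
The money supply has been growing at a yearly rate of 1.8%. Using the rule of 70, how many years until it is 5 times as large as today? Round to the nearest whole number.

approximately 90 years

Doubling time ≈ 70/1.8 = 38.89 years.
5× is log₂ 5 ≈ 2.32 doublings, so ≈ 2.32 × 38.89 = 90 years.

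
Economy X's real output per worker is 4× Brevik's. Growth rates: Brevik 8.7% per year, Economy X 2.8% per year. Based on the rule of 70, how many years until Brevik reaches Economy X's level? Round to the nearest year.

about 24 years

Brevik gains on Economy X at 8.7% − 2.8% = 5.9 points a year.
At that relative rate the gap halves every 70/5.9 ≈ 11.86 years.
A 4× gap closes after 2 halvings: 2 × 11.86 ≈ 24 years.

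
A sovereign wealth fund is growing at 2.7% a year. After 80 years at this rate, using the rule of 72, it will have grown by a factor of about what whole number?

roughly 8 times

At 2.7% one doubling takes ≈ 26.67 years; 80 years is 3 of them, so ×8.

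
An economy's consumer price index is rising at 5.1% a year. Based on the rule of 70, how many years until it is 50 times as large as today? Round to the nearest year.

Doubling time ≈ 70/5.1 = 13.73 years.
Reaching 50× takes log₂(50) ≈ 5.64 doublings.
5.64 × 13.73 ≈ 77 years.

77 years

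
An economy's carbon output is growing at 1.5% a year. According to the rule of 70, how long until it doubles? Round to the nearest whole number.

70/1.5 ≈ 46.67, so it doubles roughly every 47 years.

around 47 years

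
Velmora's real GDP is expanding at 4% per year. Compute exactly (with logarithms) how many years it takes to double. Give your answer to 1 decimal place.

17.7 years

t = ln(2) / ln(1 + 0.04) = 0.6931 / 0.039221 ≈ 17.67.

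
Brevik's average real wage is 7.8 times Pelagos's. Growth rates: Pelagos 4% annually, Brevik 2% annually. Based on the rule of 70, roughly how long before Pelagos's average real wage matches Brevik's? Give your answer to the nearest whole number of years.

about 104 years

The growth-rate gap is 4% − 2% = 2 percentage points.
So the ratio between them halves every 70/2 ≈ 35.00 years.
A 7.8 times gap takes log₂(7.8) ≈ 2.96 halvings to close: 2.96 × 35.00 ≈ 104 years.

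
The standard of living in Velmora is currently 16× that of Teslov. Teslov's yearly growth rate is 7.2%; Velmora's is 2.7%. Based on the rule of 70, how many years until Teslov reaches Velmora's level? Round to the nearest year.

The growth-rate gap is 7.2% − 2.7% = 4.5 percentage points.
So the ratio between them halves every 70/4.5 ≈ 15.56 years.
A 16× gap closes after 4 halvings: 4 × 15.56 ≈ 62 years.

approximately 62 years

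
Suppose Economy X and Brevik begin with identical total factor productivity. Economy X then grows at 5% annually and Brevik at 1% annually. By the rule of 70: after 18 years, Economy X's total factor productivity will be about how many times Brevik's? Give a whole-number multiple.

Rate gap = 5% − 1% = 4 points.
The ratio doubles every 70/4 ≈ 17.50 years.
18/17.50 ≈ 1.03 doublings → ratio ≈ 2^1.03 ≈ 2.

≈ 2 times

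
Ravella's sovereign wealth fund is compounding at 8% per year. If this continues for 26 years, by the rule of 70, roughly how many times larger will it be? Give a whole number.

At 8% one doubling takes ≈ 8.75 years; 26 years is 3 of them, so ×8.

≈ 8 times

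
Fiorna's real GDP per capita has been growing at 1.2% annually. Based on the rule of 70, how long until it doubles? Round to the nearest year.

Doubling time ≈ 70 / 1.2 = 58.33 years.

≈ 58 years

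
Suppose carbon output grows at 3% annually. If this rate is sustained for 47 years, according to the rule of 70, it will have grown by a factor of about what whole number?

At 3% one doubling takes ≈ 23.33 years; 47 years is 2 of them, so ×4.

approximately 4 times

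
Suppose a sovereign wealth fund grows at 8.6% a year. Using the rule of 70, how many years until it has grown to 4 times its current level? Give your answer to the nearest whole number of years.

Doubling time ≈ 70/8.6 = 8.14 years.
4× is 2 doublings, so 2 × 8.14 ≈ 16 years.

around 16 years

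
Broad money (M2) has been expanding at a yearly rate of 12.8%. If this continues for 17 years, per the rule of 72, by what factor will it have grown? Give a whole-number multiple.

around 8 times

Doubling time ≈ 72/12.8 = 5.62 years.
17/5.62 ≈ 3 doublings, so about 2^3 = 8×.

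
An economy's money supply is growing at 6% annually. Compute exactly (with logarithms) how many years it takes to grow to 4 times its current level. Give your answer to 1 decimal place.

23.8 years

t = ln(4) / ln(1 + 0.06) = 1.3863 / 0.058269 ≈ 23.79.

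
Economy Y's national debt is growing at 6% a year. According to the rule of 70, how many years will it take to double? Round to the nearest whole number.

12 years

70/6 ≈ 11.67, so it doubles roughly every 12 years.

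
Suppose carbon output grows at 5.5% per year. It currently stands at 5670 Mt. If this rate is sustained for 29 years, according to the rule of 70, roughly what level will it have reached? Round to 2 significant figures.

It doubles every 70/5.5 ≈ 12.73 years, so 29 years is 2.28 doublings.
2^2.28 ≈ 4.86; 5670 × 4.86 ≈ 28000 Mt.

approximately 28000 Mt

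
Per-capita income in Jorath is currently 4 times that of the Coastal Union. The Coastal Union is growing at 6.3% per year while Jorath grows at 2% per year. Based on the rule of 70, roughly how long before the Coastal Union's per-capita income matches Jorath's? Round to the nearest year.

about 33 years

the Coastal Union gains on Jorath at 6.3% − 2% = 4.3 points a year.
At that relative rate the gap halves every 70/4.3 ≈ 16.28 years.
A 4 times gap closes after 2 halvings: 2 × 16.28 ≈ 33 years.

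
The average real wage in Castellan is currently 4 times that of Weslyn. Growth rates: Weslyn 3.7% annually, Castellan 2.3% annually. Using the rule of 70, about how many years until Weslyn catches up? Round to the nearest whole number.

approximately 100 years

The growth-rate gap is 3.7% − 2.3% = 1.4 percentage points.
So the ratio between them halves every 70/1.4 ≈ 50.00 years.
A 4 times gap closes after 2 halvings: 2 × 50.00 ≈ 100 years.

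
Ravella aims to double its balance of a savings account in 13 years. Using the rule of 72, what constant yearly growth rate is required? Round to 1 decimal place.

≈ 5.5%

72 / 13 ≈ 5.54, so about 5.5% per year.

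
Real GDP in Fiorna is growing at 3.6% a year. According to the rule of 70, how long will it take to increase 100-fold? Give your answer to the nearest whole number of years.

≈ 129 years

One doubling takes 70/3.6 = 19.44 years.
Reaching 100× takes log₂(100) ≈ 6.64 doublings.
6.64 × 19.44 ≈ 129 years.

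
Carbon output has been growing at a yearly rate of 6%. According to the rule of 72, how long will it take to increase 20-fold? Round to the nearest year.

≈ 52 years

One doubling takes 72/6 = 12.00 years.
Reaching 20× takes log₂(20) ≈ 4.32 doublings.
4.32 × 12.00 ≈ 52 years.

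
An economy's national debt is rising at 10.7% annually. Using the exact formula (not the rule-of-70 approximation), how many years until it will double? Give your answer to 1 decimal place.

t = ln(2) / ln(1 + 0.107) = 0.6931 / 0.101654 ≈ 6.82.

6.8 years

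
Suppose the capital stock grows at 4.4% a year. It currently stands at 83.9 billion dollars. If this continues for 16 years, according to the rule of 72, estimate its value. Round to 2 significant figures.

approximately 170 billion dollars

Doubling time ≈ 72/4.4 = 16.36 years.
16 years is 16/16.36 ≈ 0.98 doublings, a factor of 2^0.98 ≈ 1.97.
83.9 × 1.97 ≈ 170 billion dollars.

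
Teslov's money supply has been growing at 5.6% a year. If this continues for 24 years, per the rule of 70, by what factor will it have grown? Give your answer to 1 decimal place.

Doubles every ≈ 12.50 years (70/5.6).
24 years is 1.92 doublings; 2^1.92 ≈ 3.8×.

around 3.8 times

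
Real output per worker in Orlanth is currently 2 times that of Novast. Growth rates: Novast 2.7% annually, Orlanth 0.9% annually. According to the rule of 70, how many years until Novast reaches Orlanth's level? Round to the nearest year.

The growth-rate gap is 2.7% − 0.9% = 1.8 percentage points.
So the ratio between them halves every 70/1.8 ≈ 38.89 years.
A 2 times gap closes after 1 halving: 1 × 38.89 ≈ 39 years.

about 39 years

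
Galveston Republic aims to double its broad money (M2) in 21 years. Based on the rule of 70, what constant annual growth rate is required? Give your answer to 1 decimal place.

70 / 21 ≈ 3.33, so about 3.3% a year.

≈ 3.3%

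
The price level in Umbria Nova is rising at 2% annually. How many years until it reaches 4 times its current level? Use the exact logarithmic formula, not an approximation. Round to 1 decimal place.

70.0 years

t = ln(4) / ln(1 + 0.02) = 1.3863 / 0.019803 ≈ 70.00.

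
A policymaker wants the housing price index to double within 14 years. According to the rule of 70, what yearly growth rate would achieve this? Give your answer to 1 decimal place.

5.0%

70 / 14 ≈ 5.00, so about 5.0% per year.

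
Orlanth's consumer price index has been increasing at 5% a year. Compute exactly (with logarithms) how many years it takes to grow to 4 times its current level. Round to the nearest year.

t = ln(4) / ln(1 + 0.05) = 1.3863 / 0.048790 ≈ 28.41.
≈ 28 years.

28 years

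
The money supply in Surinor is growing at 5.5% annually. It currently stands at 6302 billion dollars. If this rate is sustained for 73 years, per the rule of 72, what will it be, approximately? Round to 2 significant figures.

about 300000 billion dollars

Doubling time ≈ 72/5.5 = 13.09 years.
73 years is 73/13.09 ≈ 5.58 doublings, a factor of 2^5.58 ≈ 47.84.
6302 × 47.84 ≈ 300000 billion dollars.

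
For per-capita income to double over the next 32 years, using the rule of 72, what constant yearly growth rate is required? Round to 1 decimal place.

72 / 32 ≈ 2.25, so about 2.3% per year.

around 2.3% per year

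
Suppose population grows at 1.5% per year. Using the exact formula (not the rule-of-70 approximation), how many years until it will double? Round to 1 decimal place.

46.6 years

t = ln(2) / ln(1 + 0.015) = 0.6931 / 0.014889 ≈ 46.55.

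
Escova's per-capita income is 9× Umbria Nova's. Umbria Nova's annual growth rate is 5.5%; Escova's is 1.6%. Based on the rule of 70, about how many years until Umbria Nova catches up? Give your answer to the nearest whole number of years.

roughly 57 years

The growth-rate gap is 5.5% − 1.6% = 3.9 percentage points.
So the ratio between them halves every 70/3.9 ≈ 17.95 years.
A 9× gap takes log₂(9) ≈ 3.17 halvings to close: 3.17 × 17.95 ≈ 57 years.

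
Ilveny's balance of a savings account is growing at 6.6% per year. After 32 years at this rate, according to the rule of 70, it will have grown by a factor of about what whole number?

roughly 8 times

Doubling time ≈ 70/6.6 = 10.61 years.
32/10.61 ≈ 3 doublings, so about 2^3 = 8×.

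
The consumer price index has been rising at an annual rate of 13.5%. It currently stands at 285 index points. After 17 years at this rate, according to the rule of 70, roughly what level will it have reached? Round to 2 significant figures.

roughly 2800 index points

It doubles every 70/13.5 ≈ 5.19 years, so 17 years is 3.28 doublings.
2^3.28 ≈ 9.71; 285 × 9.71 ≈ 2800 index points.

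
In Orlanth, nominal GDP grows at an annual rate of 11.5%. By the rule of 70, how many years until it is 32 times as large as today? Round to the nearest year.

One doubling takes 70/11.5 = 6.09 years.
Getting to 32× needs 5 doublings: 5 × 6.09 ≈ 30 years.

around 30 years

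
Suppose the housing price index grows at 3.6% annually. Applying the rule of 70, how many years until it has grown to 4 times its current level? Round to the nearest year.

around 39 years

Doubling time ≈ 70/3.6 = 19.44 years.
4× is 2 doublings, so 2 × 19.44 ≈ 39 years.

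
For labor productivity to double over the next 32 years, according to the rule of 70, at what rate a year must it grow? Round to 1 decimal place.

70 / 32 ≈ 2.19, so about 2.2% a year.

2.2% a year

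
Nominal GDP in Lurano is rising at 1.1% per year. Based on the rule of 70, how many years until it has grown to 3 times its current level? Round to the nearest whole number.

approximately 101 years

At 1.1% it doubles every 70/1.1 ≈ 63.64 years.
Reaching 3× takes log₂(3) ≈ 1.58 doublings.
1.58 × 63.64 ≈ 101 years.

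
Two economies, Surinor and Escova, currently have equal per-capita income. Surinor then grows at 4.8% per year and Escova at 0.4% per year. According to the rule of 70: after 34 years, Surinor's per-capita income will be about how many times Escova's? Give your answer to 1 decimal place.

approximately 4.4 times

Only the 4.4-point difference matters.
70/4.4 ≈ 15.91 years per doubling of the ratio; 34 years gives 2.14 doublings, so ≈ 4.4×.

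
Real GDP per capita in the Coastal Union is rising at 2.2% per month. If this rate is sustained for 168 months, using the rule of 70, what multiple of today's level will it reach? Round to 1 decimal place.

Doubles every ≈ 31.82 months (70/2.2).
168 months is 5.28 doublings; 2^5.28 ≈ 38.9×.

roughly 38.9 times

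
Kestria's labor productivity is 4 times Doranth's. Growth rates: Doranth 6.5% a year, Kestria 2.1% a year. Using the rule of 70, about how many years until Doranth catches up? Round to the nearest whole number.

What matters is the difference: 4.4 pp.
Rule of 70 on the gap: the ratio halves every 70/4.4 ≈ 15.91 years.
A 4 times gap closes after 2 halvings: 2 × 15.91 ≈ 32 years.

approximately 32 years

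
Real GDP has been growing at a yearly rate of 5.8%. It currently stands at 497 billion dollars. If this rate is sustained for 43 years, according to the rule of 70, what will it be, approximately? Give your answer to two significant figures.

approximately 5900 billion dollars

Doubling time ≈ 70/5.8 = 12.07 years.
43 years is 43/12.07 ≈ 3.56 doublings, a factor of 2^3.56 ≈ 11.79.
497 × 11.79 ≈ 5900 billion dollars.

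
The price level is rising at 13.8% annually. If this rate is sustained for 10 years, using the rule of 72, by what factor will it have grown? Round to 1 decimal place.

Doubling time ≈ 72/13.8 = 5.22 years.
10 years / 5.22 ≈ 1.92 doublings → factor 2^1.92 ≈ 3.8.

≈ 3.8 times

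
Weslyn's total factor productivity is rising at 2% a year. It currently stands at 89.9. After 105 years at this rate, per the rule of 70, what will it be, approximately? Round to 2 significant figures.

It doubles every 70/2 ≈ 35.00 years, so 105 years is 3.00 doublings.
2^3.00 ≈ 8.00; 89.9 × 8.00 ≈ 720.

roughly 720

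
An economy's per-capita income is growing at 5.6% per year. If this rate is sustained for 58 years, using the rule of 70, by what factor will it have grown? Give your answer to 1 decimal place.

around 24.9 times

Doubling time ≈ 70/5.6 = 12.50 years.
58 years / 12.50 ≈ 4.64 doublings → factor 2^4.64 ≈ 24.9.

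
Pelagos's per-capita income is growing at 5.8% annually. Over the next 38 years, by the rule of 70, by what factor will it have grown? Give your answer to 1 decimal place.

Doubling time ≈ 70/5.8 = 12.07 years.
38 years / 12.07 ≈ 3.15 doublings → factor 2^3.15 ≈ 8.9.

8.9 times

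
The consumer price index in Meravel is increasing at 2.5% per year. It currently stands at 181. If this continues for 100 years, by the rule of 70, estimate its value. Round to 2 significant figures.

about 2200

Doubling time ≈ 70/2.5 = 28.00 years.
100 years is 100/28.00 ≈ 3.57 doublings, a factor of 2^3.57 ≈ 11.88.
181 × 11.88 ≈ 2200.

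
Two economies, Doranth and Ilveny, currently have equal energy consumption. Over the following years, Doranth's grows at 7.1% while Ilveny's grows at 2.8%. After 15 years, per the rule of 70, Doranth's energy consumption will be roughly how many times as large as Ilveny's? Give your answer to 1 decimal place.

Doranth pulls ahead at 4.3 pp per year, so the ratio doubles every 70/4.3 ≈ 16.28 years.
In 15 years that's 0.92 doublings: 2^0.92 ≈ 1.9.

roughly 1.9 times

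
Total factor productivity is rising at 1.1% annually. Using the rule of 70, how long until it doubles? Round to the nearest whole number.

approximately 64 years

70/1.1 ≈ 63.64, so it doubles roughly every 64 years.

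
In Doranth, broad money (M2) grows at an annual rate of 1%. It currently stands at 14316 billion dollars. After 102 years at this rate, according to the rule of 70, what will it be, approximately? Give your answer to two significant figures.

around 39000 billion dollars

It doubles every 70/1 ≈ 70.00 years, so 102 years is 1.46 doublings.
2^1.46 ≈ 2.75; 14316 × 2.75 ≈ 39000 billion dollars.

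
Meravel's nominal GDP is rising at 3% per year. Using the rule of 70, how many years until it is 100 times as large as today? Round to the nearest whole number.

At 3% it doubles every 70/3 ≈ 23.33 years.
Reaching 100× takes log₂(100) ≈ 6.64 doublings.
6.64 × 23.33 ≈ 155 years.

≈ 155 years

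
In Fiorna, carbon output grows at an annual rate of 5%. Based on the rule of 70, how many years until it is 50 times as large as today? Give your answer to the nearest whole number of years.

approximately 79 years

Doubling time ≈ 70/5 = 14.00 years.
Reaching 50× takes log₂(50) ≈ 5.64 doublings.
5.64 × 14.00 ≈ 79 years.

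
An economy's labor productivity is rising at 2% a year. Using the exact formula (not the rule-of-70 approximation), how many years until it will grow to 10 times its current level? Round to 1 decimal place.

t = ln(10) / ln(1 + 0.02) = 2.3026 / 0.019803 ≈ 116.28.

116.3 years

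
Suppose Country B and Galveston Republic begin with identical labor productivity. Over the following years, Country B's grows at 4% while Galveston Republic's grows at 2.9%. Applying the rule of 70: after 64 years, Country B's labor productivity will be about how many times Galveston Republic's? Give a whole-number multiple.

Only the 1.1-point difference matters.
70/1.1 ≈ 63.64 years per doubling of the ratio; 64 years gives 1.01 doublings, so ≈ 2×.

roughly 2 times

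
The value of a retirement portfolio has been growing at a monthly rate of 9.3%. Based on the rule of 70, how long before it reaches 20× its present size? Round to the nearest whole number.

33 months

At 9.3% it doubles every 70/9.3 ≈ 7.53 months.
20× is log₂ 20 ≈ 4.32 doublings, so ≈ 4.32 × 7.53 = 33 months.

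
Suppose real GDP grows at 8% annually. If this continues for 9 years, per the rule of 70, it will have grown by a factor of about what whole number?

70/8 ≈ 8.75 years per doubling.
9 years fits 1 doubling: 2^1 = 2.

roughly 2 times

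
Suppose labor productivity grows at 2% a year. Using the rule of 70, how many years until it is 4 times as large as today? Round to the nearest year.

Doubling time ≈ 70/2 = 35.00 years.
4× is 2 doublings, so 2 × 35.00 ≈ 70 years.

around 70 years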